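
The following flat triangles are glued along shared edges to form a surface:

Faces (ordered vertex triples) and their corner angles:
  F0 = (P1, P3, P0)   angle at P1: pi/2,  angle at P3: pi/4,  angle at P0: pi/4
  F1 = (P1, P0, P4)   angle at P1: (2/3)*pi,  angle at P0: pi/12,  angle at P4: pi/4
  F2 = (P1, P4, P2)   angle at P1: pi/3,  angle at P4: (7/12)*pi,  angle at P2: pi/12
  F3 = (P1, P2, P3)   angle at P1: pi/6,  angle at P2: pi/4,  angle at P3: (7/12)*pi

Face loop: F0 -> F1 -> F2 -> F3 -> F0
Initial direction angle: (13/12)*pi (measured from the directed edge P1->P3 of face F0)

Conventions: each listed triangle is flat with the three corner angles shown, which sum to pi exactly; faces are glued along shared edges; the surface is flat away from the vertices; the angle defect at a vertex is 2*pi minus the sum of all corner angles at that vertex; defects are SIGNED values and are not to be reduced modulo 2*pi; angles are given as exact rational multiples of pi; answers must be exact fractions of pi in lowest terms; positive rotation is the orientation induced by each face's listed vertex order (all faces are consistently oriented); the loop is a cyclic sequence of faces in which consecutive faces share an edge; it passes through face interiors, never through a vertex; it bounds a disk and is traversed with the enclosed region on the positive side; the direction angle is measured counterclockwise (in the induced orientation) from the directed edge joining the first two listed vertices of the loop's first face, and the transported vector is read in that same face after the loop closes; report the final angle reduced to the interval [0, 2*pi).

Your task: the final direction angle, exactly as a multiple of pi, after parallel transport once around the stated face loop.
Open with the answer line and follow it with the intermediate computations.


Answer: final direction angle = (17/12)*pi

enclosed vertex P1: corner angles sum to (5/3)*pi, defect = 2*pi - (5/3)*pi = pi/3
final direction = starting direction + enclosed defect total, reduced mod 2*pi (induced orientation)
final angle = (13/12)*pi + pi/3 = (17/12)*pi (mod 2*pi)


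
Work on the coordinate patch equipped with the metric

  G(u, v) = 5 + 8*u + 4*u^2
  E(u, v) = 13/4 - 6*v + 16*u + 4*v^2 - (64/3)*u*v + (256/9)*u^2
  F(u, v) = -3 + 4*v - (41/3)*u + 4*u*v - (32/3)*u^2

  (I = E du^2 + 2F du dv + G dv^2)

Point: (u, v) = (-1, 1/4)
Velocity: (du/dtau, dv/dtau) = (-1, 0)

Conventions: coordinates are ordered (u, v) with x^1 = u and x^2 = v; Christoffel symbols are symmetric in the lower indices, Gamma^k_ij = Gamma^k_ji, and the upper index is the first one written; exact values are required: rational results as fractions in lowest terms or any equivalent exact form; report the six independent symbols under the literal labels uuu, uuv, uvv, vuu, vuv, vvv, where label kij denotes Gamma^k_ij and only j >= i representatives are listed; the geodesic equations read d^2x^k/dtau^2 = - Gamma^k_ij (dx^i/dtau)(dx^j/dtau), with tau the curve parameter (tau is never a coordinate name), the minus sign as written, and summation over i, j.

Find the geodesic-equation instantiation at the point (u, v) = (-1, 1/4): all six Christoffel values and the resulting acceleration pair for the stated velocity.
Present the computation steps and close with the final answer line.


E = 178/9, F = 0, G = 1 at the point
E_u = -416/9, E_v = 52/3, F_u = 26/3, F_v = 0, G_u = 0, G_v = 0
EG - F^2 = 178/9;  g^inv = (9/178) * [[1, 0], [0, 178/9]]
first-kind symbols [ij,l] = (1/2)(d_i g_jl + d_j g_il - d_l g_ij): [uu,u] = E_u/2 = -208/9, [uu,v] = F_u - E_v/2 = 0, [uv,u] = E_v/2 = 26/3, [uv,v] = G_u/2 = 0, [vv,u] = F_v - G_u/2 = 0, [vv,v] = G_v/2 = 0
Gamma^u_ij = (G*[ij,u] - F*[ij,v])/(EG - F^2), Gamma^v_ij = (E*[ij,v] - F*[ij,u])/(EG - F^2)
Gamma_uuu = -104/89, Gamma_uuv = 39/89, Gamma_uvv = 0, Gamma_vuu = 0, Gamma_vuv = 0, Gamma_vvv = 0
d^2u/dtau^2 = -(Gamma_uuu*(-1)^2 + 2*Gamma_uuv*(-1)*(0) + Gamma_uvv*(0)^2) = 104/89
d^2v/dtau^2 = -(Gamma_vuu*(-1)^2 + 2*Gamma_vuv*(-1)*(0) + Gamma_vvv*(0)^2) = 0

Answer: Gamma_uuu = -104/89, Gamma_uuv = 39/89, Gamma_uvv = 0, Gamma_vuu = 0, Gamma_vuv = 0, Gamma_vvv = 0; accelerations (d^2u/dtau^2, d^2v/dtau^2) = (104/89, 0)


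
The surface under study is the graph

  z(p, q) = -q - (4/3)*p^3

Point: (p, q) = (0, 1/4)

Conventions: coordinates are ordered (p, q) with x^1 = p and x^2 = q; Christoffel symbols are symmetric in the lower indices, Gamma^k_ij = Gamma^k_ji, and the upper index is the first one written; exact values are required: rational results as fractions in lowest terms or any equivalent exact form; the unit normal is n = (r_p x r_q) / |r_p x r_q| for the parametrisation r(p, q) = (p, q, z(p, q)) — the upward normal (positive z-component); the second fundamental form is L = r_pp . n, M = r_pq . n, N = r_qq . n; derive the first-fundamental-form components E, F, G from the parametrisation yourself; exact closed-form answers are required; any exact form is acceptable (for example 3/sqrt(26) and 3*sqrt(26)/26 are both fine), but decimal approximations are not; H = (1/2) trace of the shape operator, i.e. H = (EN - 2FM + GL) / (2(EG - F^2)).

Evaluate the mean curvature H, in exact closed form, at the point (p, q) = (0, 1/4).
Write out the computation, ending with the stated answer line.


z_p = 0, z_q = -1, z_pp = 0, z_pq = 0, z_qq = 0
E = 1, F = 0, G = 2; answer radicand W^2 = 2
unnormalised second-form numerators: l = 0, m = 0, n = 0; L = l/sqrt(2), and similarly M = m/sqrt(W^2), N = n/sqrt(W^2)
H = (E*n - 2*F*m + G*l) / (2*(EG - F^2)*sqrt(W^2)); E*n - 2*F*m + G*l = 0, EG - F^2 = 2, so H = (0)/sqrt(2)

Answer: H = 0


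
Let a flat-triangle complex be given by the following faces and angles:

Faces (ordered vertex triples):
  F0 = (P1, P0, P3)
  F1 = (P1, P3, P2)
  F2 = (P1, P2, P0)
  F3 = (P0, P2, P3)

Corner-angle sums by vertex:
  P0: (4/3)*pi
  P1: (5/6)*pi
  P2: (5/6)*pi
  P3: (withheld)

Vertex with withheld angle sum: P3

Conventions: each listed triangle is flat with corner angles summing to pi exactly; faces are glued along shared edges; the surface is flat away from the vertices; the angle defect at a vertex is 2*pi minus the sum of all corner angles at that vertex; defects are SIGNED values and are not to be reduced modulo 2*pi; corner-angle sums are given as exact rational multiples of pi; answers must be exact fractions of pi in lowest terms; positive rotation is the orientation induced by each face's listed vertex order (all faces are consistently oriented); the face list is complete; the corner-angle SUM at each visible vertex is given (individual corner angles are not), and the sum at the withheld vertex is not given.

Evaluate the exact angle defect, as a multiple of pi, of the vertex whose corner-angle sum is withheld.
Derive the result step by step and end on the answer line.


V = 4, E = 6, F = 4; chi = V - E + F = 2
Gauss-Bonnet: total defect = 2*pi*chi = 4*pi; visible defects sum to 3*pi

Answer: defect(P3) = pi


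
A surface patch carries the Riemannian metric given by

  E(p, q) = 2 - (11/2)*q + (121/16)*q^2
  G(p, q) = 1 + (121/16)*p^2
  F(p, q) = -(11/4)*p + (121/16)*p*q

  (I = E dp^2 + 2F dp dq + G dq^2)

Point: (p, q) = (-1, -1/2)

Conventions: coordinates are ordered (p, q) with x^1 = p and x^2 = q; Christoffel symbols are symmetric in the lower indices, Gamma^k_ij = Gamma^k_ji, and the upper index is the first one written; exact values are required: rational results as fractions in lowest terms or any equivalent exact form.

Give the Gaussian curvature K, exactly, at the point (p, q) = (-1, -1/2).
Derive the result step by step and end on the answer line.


E = 425/64, F = 209/32, G = 137/16, EG - F^2 = 909/64 at the point
E_p = 0, E_q = -209/16, F_p = -209/32, F_q = -121/16, G_p = -121/8, G_q = 0
E_qq = 121/8, F_pq = 121/16, G_pp = 121/8
The intrinsic route: Brioschi's K = (det M1 - det M2)/(EG - F^2)^2.
M1 = [[-E_qq/2 + F_pq - G_pp/2, E_p/2, F_p - E_q/2], [F_q - G_p/2, E, F], [G_q/2, F, G]] = [[-121/16, 0, 0], [0, 425/64, 209/32], [0, 209/32, 137/16]]; det M1 = -109989/1024
M2 = [[0, E_q/2, G_p/2], [E_q/2, E, F], [G_p/2, F, G]] = [[0, -209/32, -121/16], [-209/32, 425/64, 209/32], [-121/16, 209/32, 137/16]]; det M2 = -102245/1024
det M1 - det M2 = -121/16; K = -121/16 / (909/64)^2 = -30976/826281

Answer: K = -30976/826281


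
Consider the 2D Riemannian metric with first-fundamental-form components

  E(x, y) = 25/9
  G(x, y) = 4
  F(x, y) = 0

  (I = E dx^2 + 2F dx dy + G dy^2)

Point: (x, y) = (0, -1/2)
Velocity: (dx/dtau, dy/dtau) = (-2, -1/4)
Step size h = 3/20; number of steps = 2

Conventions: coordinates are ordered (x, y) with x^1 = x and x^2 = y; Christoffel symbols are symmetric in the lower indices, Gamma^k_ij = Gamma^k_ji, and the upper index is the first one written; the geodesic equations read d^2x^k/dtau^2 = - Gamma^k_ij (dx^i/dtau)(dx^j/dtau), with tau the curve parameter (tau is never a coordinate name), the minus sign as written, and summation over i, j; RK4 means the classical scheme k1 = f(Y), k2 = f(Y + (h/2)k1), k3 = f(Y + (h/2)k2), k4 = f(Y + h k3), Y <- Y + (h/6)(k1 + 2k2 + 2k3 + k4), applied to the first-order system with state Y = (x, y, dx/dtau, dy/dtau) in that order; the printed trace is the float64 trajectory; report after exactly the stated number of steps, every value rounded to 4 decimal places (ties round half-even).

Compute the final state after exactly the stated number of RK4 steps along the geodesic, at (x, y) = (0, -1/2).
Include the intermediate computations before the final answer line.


f(Y) = (dx/dtau, dy/dtau, -Gamma^x_ij Y'^i Y'^j, -Gamma^y_ij Y'^i Y'^j) with the Gammas evaluated at the stage position; h = 0.150000; intermediate values shown to 6 dp
step 0: x = 0.0000, y = -0.5000, dx/dtau = -2.0000, dy/dtau = -0.2500
step 1:
  k1: at (x, y) = (0.000000, -0.500000), (dx/dtau, dy/dtau) = (-2.000000, -0.250000); Gamma_xxx = 0.000000, Gamma_xxy = 0.000000, Gamma_xyy = 0.000000, Gamma_yxx = 0.000000, Gamma_yxy = 0.000000, Gamma_yyy = 0.000000; k1 = (-2.000000, -0.250000, 0.000000, 0.000000)
  k2: at (x, y) = (-0.150000, -0.518750), (dx/dtau, dy/dtau) = (-2.000000, -0.250000); Gamma_xxx = 0.000000, Gamma_xxy = 0.000000, Gamma_xyy = 0.000000, Gamma_yxx = 0.000000, Gamma_yxy = 0.000000, Gamma_yyy = 0.000000; k2 = (-2.000000, -0.250000, 0.000000, 0.000000)
  k3: at (x, y) = (-0.150000, -0.518750), (dx/dtau, dy/dtau) = (-2.000000, -0.250000); Gamma_xxx = 0.000000, Gamma_xxy = 0.000000, Gamma_xyy = 0.000000, Gamma_yxx = 0.000000, Gamma_yxy = 0.000000, Gamma_yyy = 0.000000; k3 = (-2.000000, -0.250000, 0.000000, 0.000000)
  k4: at (x, y) = (-0.300000, -0.537500), (dx/dtau, dy/dtau) = (-2.000000, -0.250000); Gamma_xxx = 0.000000, Gamma_xxy = 0.000000, Gamma_xyy = 0.000000, Gamma_yxx = 0.000000, Gamma_yxy = 0.000000, Gamma_yyy = 0.000000; k4 = (-2.000000, -0.250000, 0.000000, 0.000000)
  Y <- Y + (h/6)(k1 + 2k2 + 2k3 + k4): x = -0.3000, y = -0.5375, dx/dtau = -2.0000, dy/dtau = -0.2500
step 2:
  k1: at (x, y) = (-0.300000, -0.537500), (dx/dtau, dy/dtau) = (-2.000000, -0.250000); Gamma_xxx = 0.000000, Gamma_xxy = 0.000000, Gamma_xyy = 0.000000, Gamma_yxx = 0.000000, Gamma_yxy = 0.000000, Gamma_yyy = 0.000000; k1 = (-2.000000, -0.250000, 0.000000, 0.000000)
  k2: at (x, y) = (-0.450000, -0.556250), (dx/dtau, dy/dtau) = (-2.000000, -0.250000); Gamma_xxx = 0.000000, Gamma_xxy = 0.000000, Gamma_xyy = 0.000000, Gamma_yxx = 0.000000, Gamma_yxy = 0.000000, Gamma_yyy = 0.000000; k2 = (-2.000000, -0.250000, 0.000000, 0.000000)
  k3: at (x, y) = (-0.450000, -0.556250), (dx/dtau, dy/dtau) = (-2.000000, -0.250000); Gamma_xxx = 0.000000, Gamma_xxy = 0.000000, Gamma_xyy = 0.000000, Gamma_yxx = 0.000000, Gamma_yxy = 0.000000, Gamma_yyy = 0.000000; k3 = (-2.000000, -0.250000, 0.000000, 0.000000)
  k4: at (x, y) = (-0.600000, -0.575000), (dx/dtau, dy/dtau) = (-2.000000, -0.250000); Gamma_xxx = 0.000000, Gamma_xxy = 0.000000, Gamma_xyy = 0.000000, Gamma_yxx = 0.000000, Gamma_yxy = 0.000000, Gamma_yyy = 0.000000; k4 = (-2.000000, -0.250000, 0.000000, 0.000000)
  Y <- Y + (h/6)(k1 + 2k2 + 2k3 + k4): x = -0.6000, y = -0.5750, dx/dtau = -2.0000, dy/dtau = -0.2500

Answer: x = -0.6000, y = -0.5750, dx/dtau = -2.0000, dy/dtau = -0.2500


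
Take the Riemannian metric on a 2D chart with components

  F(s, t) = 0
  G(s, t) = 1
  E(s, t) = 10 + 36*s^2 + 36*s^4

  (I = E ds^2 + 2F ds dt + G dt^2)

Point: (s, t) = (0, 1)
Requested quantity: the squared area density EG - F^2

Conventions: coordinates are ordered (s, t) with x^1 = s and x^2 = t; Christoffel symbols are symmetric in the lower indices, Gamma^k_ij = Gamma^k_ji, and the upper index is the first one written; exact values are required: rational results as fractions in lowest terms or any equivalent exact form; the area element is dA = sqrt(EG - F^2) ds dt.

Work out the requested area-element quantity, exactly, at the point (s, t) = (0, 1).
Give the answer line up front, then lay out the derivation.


Answer: EG - F^2 = 10

E = 10, F = 0, G = 1; EG - F^2 = 10


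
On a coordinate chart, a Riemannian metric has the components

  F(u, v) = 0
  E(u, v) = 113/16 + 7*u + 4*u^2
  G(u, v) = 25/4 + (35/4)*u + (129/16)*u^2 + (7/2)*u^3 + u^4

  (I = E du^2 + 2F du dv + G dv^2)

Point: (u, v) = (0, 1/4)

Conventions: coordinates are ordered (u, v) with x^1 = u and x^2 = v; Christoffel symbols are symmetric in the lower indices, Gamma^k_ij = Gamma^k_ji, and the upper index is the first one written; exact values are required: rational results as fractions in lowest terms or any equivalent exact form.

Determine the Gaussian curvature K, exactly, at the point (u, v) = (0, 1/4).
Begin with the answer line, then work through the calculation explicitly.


Answer: K = -4096/63845

E = 113/16, F = 0, G = 25/4, EG - F^2 = 2825/64 at the point
E_u = 7, E_v = 0, F_u = 0, F_v = 0, G_u = 35/4, G_v = 0
E_vv = 0, F_uv = 0, G_uu = 129/8
Compute both Brioschi determinants and normalise by (EG - F^2)^2.
M1 = [[-E_vv/2 + F_uv - G_uu/2, E_u/2, F_u - E_v/2], [F_v - G_u/2, E, F], [G_v/2, F, G]] = [[-129/16, 7/2, 0], [-35/8, 113/16, 0], [0, 0, 25/4]]; det M1 = -266425/1024
M2 = [[0, E_v/2, G_u/2], [E_v/2, E, F], [G_u/2, F, G]] = [[0, 0, 35/8], [0, 113/16, 0], [35/8, 0, 25/4]]; det M2 = -138425/1024
det M1 - det M2 = -125; K = -125 / (2825/64)^2 = -4096/63845


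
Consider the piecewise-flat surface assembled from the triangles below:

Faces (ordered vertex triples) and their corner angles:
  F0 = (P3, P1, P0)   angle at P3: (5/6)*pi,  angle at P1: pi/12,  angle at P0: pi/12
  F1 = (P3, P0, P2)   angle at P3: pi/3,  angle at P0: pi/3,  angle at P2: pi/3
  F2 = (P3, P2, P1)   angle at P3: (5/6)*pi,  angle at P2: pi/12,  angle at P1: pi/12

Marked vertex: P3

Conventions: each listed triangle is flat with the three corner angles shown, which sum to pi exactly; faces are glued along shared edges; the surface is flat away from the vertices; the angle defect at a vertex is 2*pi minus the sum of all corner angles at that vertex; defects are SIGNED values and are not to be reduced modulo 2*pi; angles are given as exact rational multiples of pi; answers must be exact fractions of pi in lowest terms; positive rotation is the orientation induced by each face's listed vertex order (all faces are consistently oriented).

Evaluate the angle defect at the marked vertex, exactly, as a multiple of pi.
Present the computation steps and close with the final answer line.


Sum of corner angles at P3: 2*pi
defect = 2*pi - 2*pi

Answer: defect(P3) = 0


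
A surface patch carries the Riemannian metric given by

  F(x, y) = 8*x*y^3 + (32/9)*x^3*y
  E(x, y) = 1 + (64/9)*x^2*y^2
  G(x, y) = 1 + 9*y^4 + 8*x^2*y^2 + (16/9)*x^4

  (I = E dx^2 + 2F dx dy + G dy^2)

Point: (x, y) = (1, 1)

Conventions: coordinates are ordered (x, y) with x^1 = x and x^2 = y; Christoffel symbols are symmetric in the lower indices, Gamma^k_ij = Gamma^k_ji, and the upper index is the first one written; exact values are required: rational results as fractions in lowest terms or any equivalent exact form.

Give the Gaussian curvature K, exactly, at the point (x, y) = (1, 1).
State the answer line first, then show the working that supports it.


Answer: K = 180/14641

E = 73/9, F = 104/9, G = 178/9, EG - F^2 = 242/9 at the point
E_x = 128/9, E_y = 128/9, F_x = 56/3, F_y = 248/9, G_x = 208/9, G_y = 52
E_yy = 128/9, F_xy = 104/3, G_xx = 112/3
By Brioschi, K is (det M1 - det M2) divided by (EG - F^2) squared.
M1 = [[-E_yy/2 + F_xy - G_xx/2, E_x/2, F_x - E_y/2], [F_y - G_x/2, E, F], [G_y/2, F, G]] = [[80/9, 64/9, 104/9], [16, 73/9, 104/9], [26, 104/9, 178/9]]; det M1 = -14192/81
M2 = [[0, E_y/2, G_x/2], [E_y/2, E, F], [G_x/2, F, G]] = [[0, 64/9, 104/9], [64/9, 73/9, 104/9], [104/9, 104/9, 178/9]]; det M2 = -14912/81
det M1 - det M2 = 80/9; K = 80/9 / (242/9)^2 = 180/14641


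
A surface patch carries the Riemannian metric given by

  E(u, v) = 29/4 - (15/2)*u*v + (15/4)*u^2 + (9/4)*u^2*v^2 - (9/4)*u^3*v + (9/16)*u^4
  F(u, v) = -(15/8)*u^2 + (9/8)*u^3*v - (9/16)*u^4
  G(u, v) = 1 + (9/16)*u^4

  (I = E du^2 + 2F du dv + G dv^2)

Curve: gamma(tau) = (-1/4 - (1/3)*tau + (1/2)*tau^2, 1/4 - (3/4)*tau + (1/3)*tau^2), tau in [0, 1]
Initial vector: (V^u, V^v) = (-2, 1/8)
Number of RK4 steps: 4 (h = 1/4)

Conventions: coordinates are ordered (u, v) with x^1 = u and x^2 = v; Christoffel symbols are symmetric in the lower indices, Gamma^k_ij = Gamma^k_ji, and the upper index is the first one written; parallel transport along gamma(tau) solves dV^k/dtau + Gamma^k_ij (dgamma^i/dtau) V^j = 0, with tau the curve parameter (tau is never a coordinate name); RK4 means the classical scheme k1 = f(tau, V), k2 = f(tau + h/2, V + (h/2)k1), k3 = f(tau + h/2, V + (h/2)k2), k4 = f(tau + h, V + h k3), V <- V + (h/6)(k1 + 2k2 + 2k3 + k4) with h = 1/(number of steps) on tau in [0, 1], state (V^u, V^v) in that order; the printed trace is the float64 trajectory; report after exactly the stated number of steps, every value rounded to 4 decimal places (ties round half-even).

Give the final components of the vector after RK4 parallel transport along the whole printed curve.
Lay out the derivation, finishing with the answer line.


gamma'(tau) = (-1/3 + tau, -3/4 + (2/3)*tau); f(tau, V)^k = -Gamma^k_ij(gamma(tau)) gamma'^i(tau) V^j; h = 1/4; intermediate values shown to 6 dp
curve data and Christoffel symbols at the stage parameters:
  tau = 0.000000: gamma = (-0.250000, 0.250000), gamma' = (-0.333333, -0.750000); Gamma_uuu = -0.248332, Gamma_uuv = 0.124166, Gamma_uvv = 0.000000, Gamma_vuu = 0.004408, Gamma_vuv = -0.002204, Gamma_vvv = 0.000000
  tau = 0.125000: gamma = (-0.283854, 0.161458), gamma' = (-0.208333, -0.666667); Gamma_uuu = -0.221849, Gamma_uuv = 0.141413, Gamma_uvv = 0.000000, Gamma_vuu = 0.005099, Gamma_vuv = -0.003250, Gamma_vvv = 0.000000
  tau = 0.250000: gamma = (-0.302083, 0.083333), gamma' = (-0.083333, -0.583333); Gamma_uuu = -0.193243, Gamma_uuv = 0.151461, Gamma_uvv = 0.000000, Gamma_vuu = 0.005075, Gamma_vuv = -0.003977, Gamma_vvv = 0.000000
  tau = 0.375000: gamma = (-0.304688, 0.015625), gamma' = (0.041667, -0.500000); Gamma_uuu = -0.161952, Gamma_uuv = 0.154052, Gamma_uvv = 0.000000, Gamma_vuu = 0.004376, Gamma_vuv = -0.004163, Gamma_vvv = 0.000000
  tau = 0.500000: gamma = (-0.291667, -0.041667), gamma' = (0.166667, -0.416667); Gamma_uuu = -0.127551, Gamma_uuv = 0.148809, Gamma_uvv = 0.000000, Gamma_vuu = 0.003197, Gamma_vuv = -0.003730, Gamma_vvv = 0.000000
  tau = 0.625000: gamma = (-0.263021, -0.088542), gamma' = (0.291667, -0.333333); Gamma_uuu = -0.089773, Gamma_uuv = 0.135330, Gamma_uvv = 0.000000, Gamma_vuu = 0.001851, Gamma_vuv = -0.002790, Gamma_vvv = 0.000000
  tau = 0.750000: gamma = (-0.218750, -0.125000), gamma' = (0.416667, -0.250000); Gamma_uuu = -0.048555, Gamma_uuv = 0.113295, Gamma_uvv = 0.000000, Gamma_vuu = 0.000698, Gamma_vuv = -0.001630, Gamma_vvv = 0.000000
  tau = 0.875000: gamma = (-0.158854, -0.151042), gamma' = (0.541667, -0.166667); Gamma_uuu = -0.004061, Gamma_uuv = 0.082569, Gamma_uvv = 0.000000, Gamma_vuu = 0.000031, Gamma_vuv = -0.000629, Gamma_vvv = 0.000000
  tau = 1.000000: gamma = (-0.083333, -0.166667), gamma' = (0.666667, -0.083333); Gamma_uuu = 0.043299, Gamma_uuv = 0.043299, Gamma_uvv = 0.000000, Gamma_vuu = -0.000091, Gamma_vuv = -0.000091, Gamma_vvv = 0.000000
step 0: V^u = -2.0000, V^v = 0.1250
step 1: k1 = (-0.015521, 0.000276), k2 = (-0.092523, 0.002127), k3 = (-0.092978, 0.002137), k4 = (-0.144592, 0.003797); V <- V + (h/6)(k1 + 2k2 + 2k3 + k4): V^u = -2.0221, V^v = 0.1255
step 2: k1 = (-0.144512, 0.003795), k2 = (-0.171724, 0.004640), k3 = (-0.172010, 0.004648), k4 = (-0.175089, 0.004388); V <- V + (h/6)(k1 + 2k2 + 2k3 + k4): V^u = -2.0641, V^v = 0.1266
step 3: k1 = (-0.175002, 0.004386), k2 = (-0.153737, 0.003169), k3 = (-0.153541, 0.003165), k4 = (-0.108101, 0.001555); V <- V + (h/6)(k1 + 2k2 + 2k3 + k4): V^u = -2.1015, V^v = 0.1274
step 4: k1 = (-0.108052, 0.001554), k2 = (-0.039465, 0.000301), k3 = (-0.039321, 0.000300), k4 = (0.049647, -0.000104); V <- V + (h/6)(k1 + 2k2 + 2k3 + k4): V^u = -2.1105, V^v = 0.1275

Answer: V^u = -2.1105, V^v = 0.1275


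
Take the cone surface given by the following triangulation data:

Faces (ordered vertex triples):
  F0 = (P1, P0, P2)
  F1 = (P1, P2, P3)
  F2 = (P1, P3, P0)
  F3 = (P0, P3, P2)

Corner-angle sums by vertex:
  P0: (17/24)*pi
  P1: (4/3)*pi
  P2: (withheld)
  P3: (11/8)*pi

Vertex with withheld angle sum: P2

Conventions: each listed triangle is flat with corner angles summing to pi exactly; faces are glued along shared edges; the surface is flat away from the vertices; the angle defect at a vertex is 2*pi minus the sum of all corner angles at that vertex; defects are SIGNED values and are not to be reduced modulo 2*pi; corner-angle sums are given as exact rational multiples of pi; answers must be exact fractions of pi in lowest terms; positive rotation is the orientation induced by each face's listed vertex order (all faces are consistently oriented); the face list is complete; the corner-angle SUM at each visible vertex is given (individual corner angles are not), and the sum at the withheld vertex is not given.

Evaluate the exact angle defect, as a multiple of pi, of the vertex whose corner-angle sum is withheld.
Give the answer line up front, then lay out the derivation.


Answer: defect(P2) = (17/12)*pi

V = 4, E = 6, F = 4; chi = V - E + F = 2
Gauss-Bonnet: total defect = 2*pi*chi = 4*pi; visible defects sum to (31/12)*pi


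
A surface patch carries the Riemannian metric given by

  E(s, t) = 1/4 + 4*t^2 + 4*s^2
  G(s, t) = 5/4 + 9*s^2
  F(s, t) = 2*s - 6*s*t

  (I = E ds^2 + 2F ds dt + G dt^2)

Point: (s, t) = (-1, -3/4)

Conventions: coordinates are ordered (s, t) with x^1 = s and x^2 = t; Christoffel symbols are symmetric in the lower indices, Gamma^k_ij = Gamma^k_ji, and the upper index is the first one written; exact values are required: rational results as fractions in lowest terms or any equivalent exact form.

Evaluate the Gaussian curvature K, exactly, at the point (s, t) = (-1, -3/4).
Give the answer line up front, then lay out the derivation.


Answer: K = 4168/12675

E = 13/2, F = -13/2, G = 41/4, EG - F^2 = 195/8 at the point
E_s = -8, E_t = -6, F_s = 13/2, F_t = 6, G_s = -18, G_t = 0
E_tt = 8, F_st = -6, G_ss = 18
By Brioschi, K is (det M1 - det M2) divided by (EG - F^2) squared.
M1 = [[-E_tt/2 + F_st - G_ss/2, E_s/2, F_s - E_t/2], [F_t - G_s/2, E, F], [G_t/2, F, G]] = [[-19, -4, 19/2], [15, 13/2, -13/2], [0, -13/2, 41/4]]; det M1 = -6195/8
M2 = [[0, E_t/2, G_s/2], [E_t/2, E, F], [G_s/2, F, G]] = [[0, -3, -9], [-3, 13/2, -13/2], [-9, -13/2, 41/4]]; det M2 = -3879/4
det M1 - det M2 = 1563/8; K = 1563/8 / (195/8)^2 = 4168/12675


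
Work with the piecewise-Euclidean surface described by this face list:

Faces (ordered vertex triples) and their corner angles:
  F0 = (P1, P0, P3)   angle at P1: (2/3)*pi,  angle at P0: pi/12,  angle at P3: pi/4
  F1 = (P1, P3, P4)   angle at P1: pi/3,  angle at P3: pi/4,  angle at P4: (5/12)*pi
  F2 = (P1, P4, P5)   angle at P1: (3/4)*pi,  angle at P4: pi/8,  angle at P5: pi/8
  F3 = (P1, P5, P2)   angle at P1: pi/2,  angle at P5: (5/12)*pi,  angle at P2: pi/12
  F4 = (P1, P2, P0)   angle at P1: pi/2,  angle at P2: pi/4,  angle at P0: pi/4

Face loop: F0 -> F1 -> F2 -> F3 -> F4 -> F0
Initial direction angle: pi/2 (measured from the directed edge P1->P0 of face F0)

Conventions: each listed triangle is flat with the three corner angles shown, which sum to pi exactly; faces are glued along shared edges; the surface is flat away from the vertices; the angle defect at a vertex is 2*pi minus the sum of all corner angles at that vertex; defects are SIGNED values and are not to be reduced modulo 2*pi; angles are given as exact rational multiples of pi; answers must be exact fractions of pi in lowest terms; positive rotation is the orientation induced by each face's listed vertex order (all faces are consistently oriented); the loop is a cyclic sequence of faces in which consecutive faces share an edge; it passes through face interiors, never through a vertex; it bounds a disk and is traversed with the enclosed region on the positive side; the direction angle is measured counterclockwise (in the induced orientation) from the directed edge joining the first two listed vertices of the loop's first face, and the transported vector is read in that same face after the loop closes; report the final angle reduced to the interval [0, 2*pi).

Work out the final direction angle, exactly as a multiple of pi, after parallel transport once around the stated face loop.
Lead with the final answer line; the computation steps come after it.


Answer: final direction angle = (7/4)*pi

enclosed vertex P1: corner angles sum to (11/4)*pi, defect = 2*pi - (11/4)*pi = (-3/4)*pi
the rotation equals the total enclosed defect, so the final angle is initial + defects (mod 2*pi)
final angle = pi/2 - (3/4)*pi = (7/4)*pi (mod 2*pi)


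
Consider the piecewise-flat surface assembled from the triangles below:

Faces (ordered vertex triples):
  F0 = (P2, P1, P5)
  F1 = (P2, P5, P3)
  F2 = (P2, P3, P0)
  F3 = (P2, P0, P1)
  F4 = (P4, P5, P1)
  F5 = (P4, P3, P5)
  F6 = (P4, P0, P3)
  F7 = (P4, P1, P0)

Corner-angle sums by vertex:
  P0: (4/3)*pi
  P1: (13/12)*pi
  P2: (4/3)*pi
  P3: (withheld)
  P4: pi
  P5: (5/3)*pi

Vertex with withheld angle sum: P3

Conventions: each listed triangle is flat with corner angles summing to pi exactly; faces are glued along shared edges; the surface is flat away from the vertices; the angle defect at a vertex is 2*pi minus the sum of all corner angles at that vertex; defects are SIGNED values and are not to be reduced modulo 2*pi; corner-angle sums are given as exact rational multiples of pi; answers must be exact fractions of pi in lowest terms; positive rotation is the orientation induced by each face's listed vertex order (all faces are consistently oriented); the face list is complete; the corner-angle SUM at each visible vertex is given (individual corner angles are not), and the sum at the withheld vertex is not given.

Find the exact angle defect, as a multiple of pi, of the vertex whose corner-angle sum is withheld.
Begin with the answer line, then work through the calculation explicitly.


Answer: defect(P3) = (5/12)*pi

V = 6, E = 12, F = 8; chi = V - E + F = 2
Gauss-Bonnet: total defect = 2*pi*chi = 4*pi; visible defects sum to (43/12)*pi


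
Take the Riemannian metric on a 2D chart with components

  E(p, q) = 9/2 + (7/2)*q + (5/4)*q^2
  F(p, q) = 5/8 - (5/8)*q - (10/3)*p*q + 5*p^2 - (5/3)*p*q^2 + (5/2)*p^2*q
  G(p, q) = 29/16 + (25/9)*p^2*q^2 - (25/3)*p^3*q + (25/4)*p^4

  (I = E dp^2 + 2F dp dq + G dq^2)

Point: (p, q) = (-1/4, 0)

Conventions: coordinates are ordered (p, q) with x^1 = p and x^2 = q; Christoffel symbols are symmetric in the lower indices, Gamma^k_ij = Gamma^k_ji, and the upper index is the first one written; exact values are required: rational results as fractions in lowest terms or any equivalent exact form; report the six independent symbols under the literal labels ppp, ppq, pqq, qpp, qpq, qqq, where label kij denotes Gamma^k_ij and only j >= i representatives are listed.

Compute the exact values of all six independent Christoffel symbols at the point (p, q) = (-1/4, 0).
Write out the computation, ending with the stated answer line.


E = 9/2, F = 15/16, G = 1881/1024 at the point
E_p = 0, E_q = 7/2, F_p = -5/2, F_q = 35/96, G_p = -25/64, G_q = 25/192
EG - F^2 = 15129/2048;  g^inv = (2048/15129) * [[1881/1024, -15/16], [-15/16, 9/2]]
first-kind symbols [ij,l] = (1/2)(d_i g_jl + d_j g_il - d_l g_ij): [pp,p] = E_p/2 = 0, [pp,q] = F_p - E_q/2 = -17/4, [pq,p] = E_q/2 = 7/4, [pq,q] = G_p/2 = -25/128, [qq,p] = F_q - G_p/2 = 215/384, [qq,q] = G_q/2 = 25/384
Gamma^p_ij = (G*[ij,p] - F*[ij,q])/(EG - F^2), Gamma^q_ij = (E*[ij,q] - F*[ij,p])/(EG - F^2)

Answer: Gamma_ppp = 2720/5043, Gamma_ppq = 4639/10086, Gamma_pqq = 126805/968256, Gamma_qpp = -4352/1681, Gamma_qpq = -1720/5043, Gamma_qqq = -475/15129


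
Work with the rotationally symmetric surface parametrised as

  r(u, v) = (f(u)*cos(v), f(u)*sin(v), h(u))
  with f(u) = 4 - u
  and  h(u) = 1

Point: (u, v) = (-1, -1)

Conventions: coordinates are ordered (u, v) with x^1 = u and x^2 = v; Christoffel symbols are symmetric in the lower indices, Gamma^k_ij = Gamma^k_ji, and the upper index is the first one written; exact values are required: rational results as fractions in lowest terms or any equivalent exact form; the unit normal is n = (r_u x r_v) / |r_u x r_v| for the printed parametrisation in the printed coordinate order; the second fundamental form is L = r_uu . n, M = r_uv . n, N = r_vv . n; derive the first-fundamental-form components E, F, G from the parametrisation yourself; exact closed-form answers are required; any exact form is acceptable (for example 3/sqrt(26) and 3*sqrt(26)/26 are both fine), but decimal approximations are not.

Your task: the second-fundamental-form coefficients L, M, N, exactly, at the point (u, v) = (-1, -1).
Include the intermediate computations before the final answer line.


f = 5, f' = -1, f'' = 0, h' = 0, h'' = 0
E = 1, F = 0, G = 25; answer radicand W^2 = 1
unnormalised second-form numerators: l = 0, m = 0, n = 0; L = l/sqrt(1), and similarly M = m/sqrt(W^2), N = n/sqrt(W^2)

Answer: L = 0, M = 0, N = 0


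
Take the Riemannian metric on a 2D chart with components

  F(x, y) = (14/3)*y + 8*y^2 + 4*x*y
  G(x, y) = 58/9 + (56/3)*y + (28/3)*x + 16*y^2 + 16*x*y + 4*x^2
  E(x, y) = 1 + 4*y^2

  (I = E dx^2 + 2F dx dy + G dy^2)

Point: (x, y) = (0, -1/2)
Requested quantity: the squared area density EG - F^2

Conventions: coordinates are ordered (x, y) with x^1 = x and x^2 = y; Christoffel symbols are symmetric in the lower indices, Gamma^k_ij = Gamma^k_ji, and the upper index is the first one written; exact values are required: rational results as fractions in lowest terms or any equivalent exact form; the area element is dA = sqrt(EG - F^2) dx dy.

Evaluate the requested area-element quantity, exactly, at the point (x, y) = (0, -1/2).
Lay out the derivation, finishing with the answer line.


E = 2, F = -1/3, G = 10/9; EG - F^2 = 19/9

Answer: EG - F^2 = 19/9


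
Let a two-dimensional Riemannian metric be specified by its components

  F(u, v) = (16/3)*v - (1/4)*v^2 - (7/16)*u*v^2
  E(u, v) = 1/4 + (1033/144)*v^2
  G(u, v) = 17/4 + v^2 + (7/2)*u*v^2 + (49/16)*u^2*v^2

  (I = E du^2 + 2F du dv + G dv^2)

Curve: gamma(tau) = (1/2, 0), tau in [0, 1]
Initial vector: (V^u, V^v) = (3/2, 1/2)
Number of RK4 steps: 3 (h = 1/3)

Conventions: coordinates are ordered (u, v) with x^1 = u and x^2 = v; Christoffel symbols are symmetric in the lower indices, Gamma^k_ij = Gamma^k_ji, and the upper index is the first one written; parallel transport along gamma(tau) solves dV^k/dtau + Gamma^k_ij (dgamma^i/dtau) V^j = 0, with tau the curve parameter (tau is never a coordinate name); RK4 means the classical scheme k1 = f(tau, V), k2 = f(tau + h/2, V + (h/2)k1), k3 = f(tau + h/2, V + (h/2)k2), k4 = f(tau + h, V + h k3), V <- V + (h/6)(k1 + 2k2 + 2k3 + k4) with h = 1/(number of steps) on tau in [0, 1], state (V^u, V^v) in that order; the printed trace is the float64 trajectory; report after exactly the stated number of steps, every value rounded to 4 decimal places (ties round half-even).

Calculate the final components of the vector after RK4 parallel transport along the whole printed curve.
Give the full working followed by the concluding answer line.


gamma'(tau) = (0, 0); f(tau, V)^k = -Gamma^k_ij(gamma(tau)) gamma'^i(tau) V^j; h = 1/3; intermediate values shown to 6 dp
curve data and Christoffel symbols at the stage parameters:
  tau = 0.000000: gamma = (0.500000, 0.000000), gamma' = (0.000000, 0.000000); Gamma_uuu = 0.000000, Gamma_uuv = 0.000000, Gamma_uvv = 21.333333, Gamma_vuu = 0.000000, Gamma_vuv = 0.000000, Gamma_vvv = 0.000000
  tau = 0.166667: gamma = (0.500000, 0.000000), gamma' = (0.000000, 0.000000); Gamma_uuu = 0.000000, Gamma_uuv = 0.000000, Gamma_uvv = 21.333333, Gamma_vuu = 0.000000, Gamma_vuv = 0.000000, Gamma_vvv = 0.000000
  tau = 0.333333: gamma = (0.500000, 0.000000), gamma' = (0.000000, 0.000000); Gamma_uuu = 0.000000, Gamma_uuv = 0.000000, Gamma_uvv = 21.333333, Gamma_vuu = 0.000000, Gamma_vuv = 0.000000, Gamma_vvv = 0.000000
  tau = 0.500000: gamma = (0.500000, 0.000000), gamma' = (0.000000, 0.000000); Gamma_uuu = 0.000000, Gamma_uuv = 0.000000, Gamma_uvv = 21.333333, Gamma_vuu = 0.000000, Gamma_vuv = 0.000000, Gamma_vvv = 0.000000
  tau = 0.666667: gamma = (0.500000, 0.000000), gamma' = (0.000000, 0.000000); Gamma_uuu = 0.000000, Gamma_uuv = 0.000000, Gamma_uvv = 21.333333, Gamma_vuu = 0.000000, Gamma_vuv = 0.000000, Gamma_vvv = 0.000000
  tau = 0.833333: gamma = (0.500000, 0.000000), gamma' = (0.000000, 0.000000); Gamma_uuu = 0.000000, Gamma_uuv = 0.000000, Gamma_uvv = 21.333333, Gamma_vuu = 0.000000, Gamma_vuv = 0.000000, Gamma_vvv = 0.000000
  tau = 1.000000: gamma = (0.500000, 0.000000), gamma' = (0.000000, 0.000000); Gamma_uuu = 0.000000, Gamma_uuv = 0.000000, Gamma_uvv = 21.333333, Gamma_vuu = 0.000000, Gamma_vuv = 0.000000, Gamma_vvv = 0.000000
step 0: V^u = 1.5000, V^v = 0.5000
step 1: k1 = (0.000000, 0.000000), k2 = (0.000000, 0.000000), k3 = (0.000000, 0.000000), k4 = (0.000000, 0.000000); V <- V + (h/6)(k1 + 2k2 + 2k3 + k4): V^u = 1.5000, V^v = 0.5000
step 2: k1 = (0.000000, 0.000000), k2 = (0.000000, 0.000000), k3 = (0.000000, 0.000000), k4 = (0.000000, 0.000000); V <- V + (h/6)(k1 + 2k2 + 2k3 + k4): V^u = 1.5000, V^v = 0.5000
step 3: k1 = (0.000000, 0.000000), k2 = (0.000000, 0.000000), k3 = (0.000000, 0.000000), k4 = (0.000000, 0.000000); V <- V + (h/6)(k1 + 2k2 + 2k3 + k4): V^u = 1.5000, V^v = 0.5000

Answer: V^u = 1.5000, V^v = 0.5000


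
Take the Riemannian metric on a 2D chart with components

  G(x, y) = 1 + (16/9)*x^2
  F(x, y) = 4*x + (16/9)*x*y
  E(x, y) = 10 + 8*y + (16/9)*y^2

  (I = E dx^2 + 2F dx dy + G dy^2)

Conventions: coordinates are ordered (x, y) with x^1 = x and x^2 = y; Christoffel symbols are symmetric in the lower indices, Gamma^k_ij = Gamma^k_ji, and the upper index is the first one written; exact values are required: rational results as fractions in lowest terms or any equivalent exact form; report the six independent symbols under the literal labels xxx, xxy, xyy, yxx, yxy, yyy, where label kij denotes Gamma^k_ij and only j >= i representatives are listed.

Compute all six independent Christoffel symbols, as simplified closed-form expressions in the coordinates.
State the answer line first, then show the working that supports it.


Answer: Gamma_xxx = 0, Gamma_xxy = (8*y + 18)/(8*x^2 + 8*y^2 + 36*y + 45), Gamma_xyy = 0, Gamma_yxx = 0, Gamma_yxy = 8*x/(8*x^2 + 8*y^2 + 36*y + 45), Gamma_yyy = 0

E = 10 + 8*y + (16/9)*y^2; F = 4*x + (16/9)*x*y; G = 1 + (16/9)*x^2
Gamma^k_ij = (1/2) g^{kl} (d_i g_jl + d_j g_il - d_l g_ij), with g^inv = (1/(EG-F^2)) [[G, -F], [-F, E]]
first partials: E_x = 0, E_y = 8 + (32/9)*y, F_x = 4 + (16/9)*y, F_y = (16/9)*x, G_x = (32/9)*x, G_y = 0
D = EG - F^2 = 10 + 8*y + (16/9)*y^2 + (16/9)*x^2
expanded: Gamma^x_xx = (G E_x - 2F F_x + F E_y)/(2D), Gamma^x_xy = (G E_y - F G_x)/(2D), Gamma^x_yy = (2G F_y - G G_x - F G_y)/(2D), Gamma^y_xx = (2E F_x - E E_y - F E_x)/(2D), Gamma^y_xy = (E G_x - F E_y)/(2D), Gamma^y_yy = (E G_y - 2F F_y + F G_x)/(2D); substitute and cancel common factors


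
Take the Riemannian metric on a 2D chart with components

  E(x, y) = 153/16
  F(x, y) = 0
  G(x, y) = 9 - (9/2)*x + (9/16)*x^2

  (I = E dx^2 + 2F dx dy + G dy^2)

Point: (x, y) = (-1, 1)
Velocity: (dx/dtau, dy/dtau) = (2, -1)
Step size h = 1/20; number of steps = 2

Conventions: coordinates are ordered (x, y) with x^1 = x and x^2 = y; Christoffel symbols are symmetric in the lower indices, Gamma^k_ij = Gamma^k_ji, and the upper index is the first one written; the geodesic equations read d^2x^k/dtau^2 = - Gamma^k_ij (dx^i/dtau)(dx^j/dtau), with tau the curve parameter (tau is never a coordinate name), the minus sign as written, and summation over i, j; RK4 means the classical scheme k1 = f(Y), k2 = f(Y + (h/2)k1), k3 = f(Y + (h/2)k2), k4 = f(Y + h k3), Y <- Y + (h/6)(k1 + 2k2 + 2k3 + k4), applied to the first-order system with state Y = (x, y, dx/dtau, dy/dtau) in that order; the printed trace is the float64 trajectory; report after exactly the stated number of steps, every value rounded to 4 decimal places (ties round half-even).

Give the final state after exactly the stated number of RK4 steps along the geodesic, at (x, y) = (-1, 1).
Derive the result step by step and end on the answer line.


f(Y) = (dx/dtau, dy/dtau, -Gamma^x_ij Y'^i Y'^j, -Gamma^y_ij Y'^i Y'^j) with the Gammas evaluated at the stage position; h = 0.050000; intermediate values shown to 6 dp
step 0: x = -1.0000, y = 1.0000, dx/dtau = 2.0000, dy/dtau = -1.0000
step 1:
  k1: at (x, y) = (-1.000000, 1.000000), (dx/dtau, dy/dtau) = (2.000000, -1.000000); Gamma_xxx = 0.000000, Gamma_xxy = 0.000000, Gamma_xyy = 0.294118, Gamma_yxx = 0.000000, Gamma_yxy = -0.200000, Gamma_yyy = 0.000000; k1 = (2.000000, -1.000000, -0.294118, -0.800000)
  k2: at (x, y) = (-0.950000, 0.975000), (dx/dtau, dy/dtau) = (1.992647, -1.020000); Gamma_xxx = 0.000000, Gamma_xxy = 0.000000, Gamma_xyy = 0.291176, Gamma_yxx = 0.000000, Gamma_yxy = -0.202020, Gamma_yyy = 0.000000; k2 = (1.992647, -1.020000, -0.302940, -0.821212)
  k3: at (x, y) = (-0.950184, 0.974500), (dx/dtau, dy/dtau) = (1.992427, -1.020530); Gamma_xxx = 0.000000, Gamma_xxy = 0.000000, Gamma_xyy = 0.291187, Gamma_yxx = 0.000000, Gamma_yxy = -0.202013, Gamma_yyy = 0.000000; k3 = (1.992427, -1.020530, -0.303266, -0.821518)
  k4: at (x, y) = (-0.900379, 0.948973), (dx/dtau, dy/dtau) = (1.984837, -1.041076); Gamma_xxx = 0.000000, Gamma_xxy = 0.000000, Gamma_xyy = 0.288258, Gamma_yxx = 0.000000, Gamma_yxy = -0.204066, Gamma_yyy = 0.000000; k4 = (1.984837, -1.041076, -0.312425, -0.843349)
  Y <- Y + (h/6)(k1 + 2k2 + 2k3 + k4): x = -0.9004, y = 0.9490, dx/dtau = 1.9848, dy/dtau = -1.0411
step 2:
  k1: at (x, y) = (-0.900375, 0.948982), (dx/dtau, dy/dtau) = (1.984842, -1.041073); Gamma_xxx = 0.000000, Gamma_xxy = 0.000000, Gamma_xyy = 0.288257, Gamma_yxx = 0.000000, Gamma_yxy = -0.204066, Gamma_yyy = 0.000000; k1 = (1.984842, -1.041073, -0.312423, -0.843350)
  k2: at (x, y) = (-0.850754, 0.922955), (dx/dtau, dy/dtau) = (1.977031, -1.062157); Gamma_xxx = 0.000000, Gamma_xxy = 0.000000, Gamma_xyy = 0.285338, Gamma_yxx = 0.000000, Gamma_yxy = -0.206154, Gamma_yyy = 0.000000; k2 = (1.977031, -1.062157, -0.321913, -0.865811)
  k3: at (x, y) = (-0.850949, 0.922428), (dx/dtau, dy/dtau) = (1.976794, -1.062719); Gamma_xxx = 0.000000, Gamma_xxy = 0.000000, Gamma_xyy = 0.285350, Gamma_yxx = 0.000000, Gamma_yxy = -0.206145, Gamma_yyy = 0.000000; k3 = (1.976794, -1.062719, -0.322266, -0.866130)
  k4: at (x, y) = (-0.801535, 0.895846), (dx/dtau, dy/dtau) = (1.968729, -1.084380); Gamma_xxx = 0.000000, Gamma_xxy = 0.000000, Gamma_xyy = 0.282443, Gamma_yxx = 0.000000, Gamma_yxy = -0.208267, Gamma_yyy = 0.000000; k4 = (1.968729, -1.084380, -0.332119, -0.889236)
  Y <- Y + (h/6)(k1 + 2k2 + 2k3 + k4): x = -0.8015, y = 0.8959, dx/dtau = 1.9687, dy/dtau = -1.0844

Answer: x = -0.8015, y = 0.8959, dx/dtau = 1.9687, dy/dtau = -1.0844


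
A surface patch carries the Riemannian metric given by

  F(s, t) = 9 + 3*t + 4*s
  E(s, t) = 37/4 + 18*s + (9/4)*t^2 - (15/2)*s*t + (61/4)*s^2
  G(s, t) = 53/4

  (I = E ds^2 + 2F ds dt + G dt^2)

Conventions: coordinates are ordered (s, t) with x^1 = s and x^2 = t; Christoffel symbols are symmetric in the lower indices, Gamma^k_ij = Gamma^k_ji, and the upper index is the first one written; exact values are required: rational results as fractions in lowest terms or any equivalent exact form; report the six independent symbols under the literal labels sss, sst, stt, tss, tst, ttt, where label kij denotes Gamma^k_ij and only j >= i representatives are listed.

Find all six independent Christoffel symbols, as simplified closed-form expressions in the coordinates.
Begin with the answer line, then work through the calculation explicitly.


Answer: Gamma_sss = (-240*s^2 - 36*s*t + 2437*s + 108*t^2 - 663*t + 1332)/(2977*s^2 - 1974*s*t + 2664*s + 333*t^2 - 864*t + 665), Gamma_sst = (-795*s + 477*t)/(2977*s^2 - 1974*s*t + 2664*s + 333*t^2 - 864*t + 665), Gamma_stt = 636/(2977*s^2 - 1974*s*t + 2664*s + 333*t^2 - 864*t + 665), Gamma_tss = (915*s^3 - 999*s^2*t + 1080*s^2 + 405*s*t^2 - 1620*s*t - 1065*s - 81*t^3 + 324*t^2 - 225*t - 704)/(2977*s^2 - 1974*s*t + 2664*s + 333*t^2 - 864*t + 665), Gamma_tst = (240*s^2 + 36*s*t + 540*s - 108*t^2 - 324*t)/(2977*s^2 - 1974*s*t + 2664*s + 333*t^2 - 864*t + 665), Gamma_ttt = (-192*s - 144*t - 432)/(2977*s^2 - 1974*s*t + 2664*s + 333*t^2 - 864*t + 665)

E = 37/4 + 18*s + (9/4)*t^2 - (15/2)*s*t + (61/4)*s^2; F = 9 + 3*t + 4*s; G = 53/4
Gamma^k_ij = (1/2) g^{kl} (d_i g_jl + d_j g_il - d_l g_ij), with g^inv = (1/(EG-F^2)) [[G, -F], [-F, E]]
first partials: E_s = 18 - (15/2)*t + (61/2)*s, E_t = (9/2)*t - (15/2)*s, F_s = 4, F_t = 3, G_s = 0, G_t = 0
D = EG - F^2 = 665/16 - 54*t + (333/2)*s + (333/16)*t^2 - (987/8)*s*t + (2977/16)*s^2
expanded: Gamma^s_ss = (G E_s - 2F F_s + F E_t)/(2D), Gamma^s_st = (G E_t - F G_s)/(2D), Gamma^s_tt = (2G F_t - G G_s - F G_t)/(2D), Gamma^t_ss = (2E F_s - E E_t - F E_s)/(2D), Gamma^t_st = (E G_s - F E_t)/(2D), Gamma^t_tt = (E G_t - 2F F_t + F G_s)/(2D); substitute and cancel common factors
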